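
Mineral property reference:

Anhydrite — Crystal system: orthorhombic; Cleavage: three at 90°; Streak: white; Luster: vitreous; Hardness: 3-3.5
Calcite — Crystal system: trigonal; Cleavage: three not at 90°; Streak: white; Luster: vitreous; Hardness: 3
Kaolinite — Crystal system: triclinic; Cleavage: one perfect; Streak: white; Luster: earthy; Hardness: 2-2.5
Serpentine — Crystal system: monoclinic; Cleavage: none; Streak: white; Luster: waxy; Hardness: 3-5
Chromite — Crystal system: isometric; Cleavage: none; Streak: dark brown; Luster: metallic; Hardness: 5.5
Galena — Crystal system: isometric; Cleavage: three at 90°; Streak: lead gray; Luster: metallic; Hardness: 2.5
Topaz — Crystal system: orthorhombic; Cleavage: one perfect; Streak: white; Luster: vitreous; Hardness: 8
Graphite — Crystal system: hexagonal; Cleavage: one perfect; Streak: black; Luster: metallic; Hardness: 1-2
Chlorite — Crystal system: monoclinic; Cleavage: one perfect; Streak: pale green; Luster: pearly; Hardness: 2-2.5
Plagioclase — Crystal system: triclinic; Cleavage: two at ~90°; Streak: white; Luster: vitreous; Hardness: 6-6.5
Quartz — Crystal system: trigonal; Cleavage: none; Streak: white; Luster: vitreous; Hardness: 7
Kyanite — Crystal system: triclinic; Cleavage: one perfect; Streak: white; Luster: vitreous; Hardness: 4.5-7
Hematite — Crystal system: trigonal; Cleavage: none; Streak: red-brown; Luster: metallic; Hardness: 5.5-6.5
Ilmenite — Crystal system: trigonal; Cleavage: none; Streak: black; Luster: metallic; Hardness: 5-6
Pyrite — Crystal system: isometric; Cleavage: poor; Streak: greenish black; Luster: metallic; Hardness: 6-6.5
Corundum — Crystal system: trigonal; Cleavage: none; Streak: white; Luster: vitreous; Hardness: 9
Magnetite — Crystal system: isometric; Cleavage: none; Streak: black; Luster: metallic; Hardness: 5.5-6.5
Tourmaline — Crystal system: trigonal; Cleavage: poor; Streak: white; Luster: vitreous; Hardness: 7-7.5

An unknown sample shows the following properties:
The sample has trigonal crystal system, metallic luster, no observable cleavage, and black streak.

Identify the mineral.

Ilmenite

Trigonal crystal system: Calcite, Quartz, Hematite, Ilmenite, Corundum, Tourmaline remain.
Metallic luster: Hematite, Ilmenite remain.
No observable cleavage: every remaining candidate is consistent.
Black streak excludes Hematite.
Ilmenite is the sole remaining match.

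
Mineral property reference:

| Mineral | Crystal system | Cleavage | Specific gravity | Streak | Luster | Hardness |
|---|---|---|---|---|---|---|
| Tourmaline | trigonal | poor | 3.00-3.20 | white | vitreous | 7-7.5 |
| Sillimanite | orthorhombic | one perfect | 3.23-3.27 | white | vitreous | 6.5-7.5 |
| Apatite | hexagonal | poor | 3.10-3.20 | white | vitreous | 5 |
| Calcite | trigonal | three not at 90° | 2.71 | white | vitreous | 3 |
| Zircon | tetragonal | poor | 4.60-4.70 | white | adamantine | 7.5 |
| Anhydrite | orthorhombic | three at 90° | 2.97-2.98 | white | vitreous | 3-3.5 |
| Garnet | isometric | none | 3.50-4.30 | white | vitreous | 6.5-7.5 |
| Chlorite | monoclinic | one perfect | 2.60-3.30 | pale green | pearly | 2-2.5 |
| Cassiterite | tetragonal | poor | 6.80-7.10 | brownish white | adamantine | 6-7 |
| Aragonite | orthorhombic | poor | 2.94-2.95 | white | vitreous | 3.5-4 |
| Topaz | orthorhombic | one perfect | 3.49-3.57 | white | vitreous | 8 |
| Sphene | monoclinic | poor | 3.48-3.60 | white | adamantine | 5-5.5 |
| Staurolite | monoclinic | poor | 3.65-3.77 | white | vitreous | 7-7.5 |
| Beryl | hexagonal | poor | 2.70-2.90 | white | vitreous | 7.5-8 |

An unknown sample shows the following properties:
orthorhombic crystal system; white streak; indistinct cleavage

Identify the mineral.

Orthorhombic crystal system — narrows the field to Sillimanite, Anhydrite, Aragonite, Topaz.
White streak — consistent with all remaining minerals.
Indistinct cleavage — only Aragonite remains.
Only Aragonite satisfies all observations.

Aragonite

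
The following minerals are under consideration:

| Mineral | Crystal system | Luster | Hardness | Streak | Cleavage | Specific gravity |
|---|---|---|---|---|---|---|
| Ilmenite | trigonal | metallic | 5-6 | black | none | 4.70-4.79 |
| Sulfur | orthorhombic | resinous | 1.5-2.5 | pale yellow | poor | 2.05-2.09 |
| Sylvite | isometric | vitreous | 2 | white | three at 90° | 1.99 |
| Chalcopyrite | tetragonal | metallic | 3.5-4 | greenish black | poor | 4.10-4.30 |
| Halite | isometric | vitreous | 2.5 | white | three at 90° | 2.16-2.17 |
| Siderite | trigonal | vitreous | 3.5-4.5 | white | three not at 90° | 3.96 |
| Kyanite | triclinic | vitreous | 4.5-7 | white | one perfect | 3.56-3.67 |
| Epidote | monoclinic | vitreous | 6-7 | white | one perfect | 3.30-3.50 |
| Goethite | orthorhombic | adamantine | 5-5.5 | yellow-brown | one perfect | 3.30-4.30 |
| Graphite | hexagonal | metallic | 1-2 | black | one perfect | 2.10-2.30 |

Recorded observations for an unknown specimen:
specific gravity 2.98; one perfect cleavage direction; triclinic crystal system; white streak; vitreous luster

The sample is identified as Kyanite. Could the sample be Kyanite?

No

Specific gravity 2.98 — Kyanite has SG 3.56-3.67; a mismatch.
One perfect cleavage direction — matches Kyanite (cleavage one perfect).
Triclinic crystal system — matches Kyanite (triclinic system).
White streak — matches Kyanite (white streak).
Vitreous luster — matches Kyanite (vitreous luster).
Kyanite is excluded by the specific gravity.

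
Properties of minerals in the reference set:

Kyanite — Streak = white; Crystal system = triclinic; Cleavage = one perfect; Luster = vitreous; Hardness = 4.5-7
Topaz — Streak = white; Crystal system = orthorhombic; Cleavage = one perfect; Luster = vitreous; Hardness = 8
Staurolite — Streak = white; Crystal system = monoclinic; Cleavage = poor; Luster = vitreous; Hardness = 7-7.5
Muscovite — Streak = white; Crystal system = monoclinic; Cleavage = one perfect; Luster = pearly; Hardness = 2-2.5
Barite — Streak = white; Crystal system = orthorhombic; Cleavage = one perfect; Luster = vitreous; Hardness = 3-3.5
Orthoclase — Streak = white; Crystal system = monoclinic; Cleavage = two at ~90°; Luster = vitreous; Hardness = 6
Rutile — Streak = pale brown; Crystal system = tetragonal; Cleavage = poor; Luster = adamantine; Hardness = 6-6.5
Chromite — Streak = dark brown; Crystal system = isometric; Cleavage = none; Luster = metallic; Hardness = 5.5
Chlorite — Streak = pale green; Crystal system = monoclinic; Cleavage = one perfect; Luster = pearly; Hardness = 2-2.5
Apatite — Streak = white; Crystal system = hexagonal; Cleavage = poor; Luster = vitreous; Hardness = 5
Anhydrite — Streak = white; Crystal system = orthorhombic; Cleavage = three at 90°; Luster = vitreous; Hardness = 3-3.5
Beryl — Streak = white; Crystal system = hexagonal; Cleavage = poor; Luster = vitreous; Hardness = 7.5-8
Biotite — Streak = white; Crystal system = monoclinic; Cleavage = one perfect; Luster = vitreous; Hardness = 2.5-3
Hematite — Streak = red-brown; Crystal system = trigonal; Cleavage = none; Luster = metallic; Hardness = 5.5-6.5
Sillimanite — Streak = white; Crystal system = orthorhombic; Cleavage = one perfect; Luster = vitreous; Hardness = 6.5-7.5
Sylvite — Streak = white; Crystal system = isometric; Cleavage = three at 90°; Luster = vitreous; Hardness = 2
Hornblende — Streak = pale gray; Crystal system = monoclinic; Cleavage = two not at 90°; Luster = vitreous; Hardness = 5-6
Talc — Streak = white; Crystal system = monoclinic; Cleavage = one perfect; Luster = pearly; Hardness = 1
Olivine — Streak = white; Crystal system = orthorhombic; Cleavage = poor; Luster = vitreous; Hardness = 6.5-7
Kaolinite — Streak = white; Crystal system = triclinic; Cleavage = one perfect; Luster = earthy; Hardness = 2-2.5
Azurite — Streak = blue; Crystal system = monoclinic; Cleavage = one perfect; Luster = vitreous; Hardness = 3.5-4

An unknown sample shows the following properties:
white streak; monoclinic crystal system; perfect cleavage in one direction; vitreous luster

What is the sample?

White streak rules out Rutile, Chromite, Chlorite, Hematite, Hornblende, Azurite.
Monoclinic crystal system — leaves Staurolite, Muscovite, Orthoclase, Biotite, Talc.
Perfect cleavage in one direction eliminates Staurolite, Orthoclase.
Vitreous luster — leaves Biotite.
The only mineral consistent with every observation is Biotite.

Biotite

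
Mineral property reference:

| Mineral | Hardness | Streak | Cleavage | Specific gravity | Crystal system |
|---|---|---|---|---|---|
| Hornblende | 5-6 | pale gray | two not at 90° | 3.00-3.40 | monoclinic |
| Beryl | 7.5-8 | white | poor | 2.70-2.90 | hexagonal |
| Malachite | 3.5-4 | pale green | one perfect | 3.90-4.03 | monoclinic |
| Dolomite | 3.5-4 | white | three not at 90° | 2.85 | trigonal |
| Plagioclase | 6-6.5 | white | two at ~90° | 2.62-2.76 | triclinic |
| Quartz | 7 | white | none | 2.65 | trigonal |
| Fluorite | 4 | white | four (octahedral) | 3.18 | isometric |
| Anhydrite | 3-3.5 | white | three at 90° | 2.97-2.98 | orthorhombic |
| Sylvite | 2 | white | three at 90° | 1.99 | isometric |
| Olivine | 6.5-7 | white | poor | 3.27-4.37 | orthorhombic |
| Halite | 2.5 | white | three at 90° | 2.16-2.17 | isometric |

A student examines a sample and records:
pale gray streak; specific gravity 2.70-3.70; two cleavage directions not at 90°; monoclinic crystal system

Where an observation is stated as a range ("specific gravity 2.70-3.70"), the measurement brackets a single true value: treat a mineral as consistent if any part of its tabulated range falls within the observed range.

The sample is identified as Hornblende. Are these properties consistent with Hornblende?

Pale gray streak — matches Hornblende (pale gray streak).
Specific gravity 2.70-3.70 — matches Hornblende (SG 3.00-3.40).
Two cleavage directions not at 90° — matches Hornblende (cleavage two not at 90°).
Monoclinic crystal system — matches Hornblende (monoclinic system).
All observations are consistent with the tabulated values for Hornblende.

Consistent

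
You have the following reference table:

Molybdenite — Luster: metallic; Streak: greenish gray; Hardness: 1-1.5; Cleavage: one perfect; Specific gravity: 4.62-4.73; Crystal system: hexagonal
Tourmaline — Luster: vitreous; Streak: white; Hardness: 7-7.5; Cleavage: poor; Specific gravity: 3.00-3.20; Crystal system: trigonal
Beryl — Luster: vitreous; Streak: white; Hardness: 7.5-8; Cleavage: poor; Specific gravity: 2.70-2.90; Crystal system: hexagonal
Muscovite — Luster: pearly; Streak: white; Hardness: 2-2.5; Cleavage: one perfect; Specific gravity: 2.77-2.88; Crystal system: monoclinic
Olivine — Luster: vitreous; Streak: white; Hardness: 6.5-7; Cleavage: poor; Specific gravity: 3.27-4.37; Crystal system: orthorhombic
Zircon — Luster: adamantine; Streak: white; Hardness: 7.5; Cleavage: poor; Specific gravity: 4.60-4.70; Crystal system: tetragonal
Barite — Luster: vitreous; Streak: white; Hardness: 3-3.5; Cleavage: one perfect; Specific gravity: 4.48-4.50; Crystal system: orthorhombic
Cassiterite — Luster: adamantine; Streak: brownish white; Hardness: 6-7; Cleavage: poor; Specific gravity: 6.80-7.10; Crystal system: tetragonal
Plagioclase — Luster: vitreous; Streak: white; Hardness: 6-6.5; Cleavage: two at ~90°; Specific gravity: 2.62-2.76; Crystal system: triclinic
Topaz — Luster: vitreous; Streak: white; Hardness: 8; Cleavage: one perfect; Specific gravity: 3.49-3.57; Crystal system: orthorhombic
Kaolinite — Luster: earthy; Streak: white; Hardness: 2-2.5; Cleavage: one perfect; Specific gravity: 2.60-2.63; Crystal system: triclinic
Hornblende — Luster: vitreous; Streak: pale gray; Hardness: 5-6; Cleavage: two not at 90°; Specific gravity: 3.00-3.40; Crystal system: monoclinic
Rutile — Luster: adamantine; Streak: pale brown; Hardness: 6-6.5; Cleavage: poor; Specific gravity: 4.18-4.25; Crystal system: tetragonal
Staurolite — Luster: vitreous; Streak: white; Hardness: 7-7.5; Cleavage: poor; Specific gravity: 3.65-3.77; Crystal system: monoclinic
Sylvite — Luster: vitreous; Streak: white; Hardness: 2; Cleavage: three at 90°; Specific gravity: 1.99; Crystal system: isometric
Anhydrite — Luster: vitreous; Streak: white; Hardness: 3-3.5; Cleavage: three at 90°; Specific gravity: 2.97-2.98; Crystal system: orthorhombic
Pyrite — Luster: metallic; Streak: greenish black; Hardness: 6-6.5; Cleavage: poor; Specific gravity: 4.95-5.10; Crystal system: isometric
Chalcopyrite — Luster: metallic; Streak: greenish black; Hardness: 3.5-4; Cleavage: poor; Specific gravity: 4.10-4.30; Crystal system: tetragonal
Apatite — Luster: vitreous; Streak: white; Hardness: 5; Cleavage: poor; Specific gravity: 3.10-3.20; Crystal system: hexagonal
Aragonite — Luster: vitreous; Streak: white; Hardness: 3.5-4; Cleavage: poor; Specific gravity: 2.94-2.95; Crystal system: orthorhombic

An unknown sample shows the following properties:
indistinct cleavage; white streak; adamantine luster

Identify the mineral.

Zircon

Indistinct cleavage — only Tourmaline, Beryl, Olivine, Zircon, Cassiterite, Rutile, Staurolite, Pyrite, Chalcopyrite, Apatite, Aragonite remain.
White streak is inconsistent with Cassiterite, Rutile, Pyrite, Chalcopyrite.
Adamantine luster — leaves Zircon.
Zircon is the sole remaining match.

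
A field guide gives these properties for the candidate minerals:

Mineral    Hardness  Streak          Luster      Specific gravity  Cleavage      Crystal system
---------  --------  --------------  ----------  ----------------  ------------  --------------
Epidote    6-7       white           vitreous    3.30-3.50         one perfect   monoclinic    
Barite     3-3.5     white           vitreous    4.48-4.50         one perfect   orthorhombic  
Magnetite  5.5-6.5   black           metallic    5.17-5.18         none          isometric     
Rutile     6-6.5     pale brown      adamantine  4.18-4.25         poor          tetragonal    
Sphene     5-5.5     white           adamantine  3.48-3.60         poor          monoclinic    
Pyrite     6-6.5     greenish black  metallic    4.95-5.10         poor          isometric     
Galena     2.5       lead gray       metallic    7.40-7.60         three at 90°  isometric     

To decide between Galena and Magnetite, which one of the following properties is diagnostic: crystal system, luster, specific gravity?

Crystal system: both isometric — shared.
Luster: both metallic — shared.
Specific gravity: Galena 7.40-7.60, Magnetite 5.17-5.18 — these differ.
Only specific gravity differs between Galena and Magnetite among the listed tests.

specific gravity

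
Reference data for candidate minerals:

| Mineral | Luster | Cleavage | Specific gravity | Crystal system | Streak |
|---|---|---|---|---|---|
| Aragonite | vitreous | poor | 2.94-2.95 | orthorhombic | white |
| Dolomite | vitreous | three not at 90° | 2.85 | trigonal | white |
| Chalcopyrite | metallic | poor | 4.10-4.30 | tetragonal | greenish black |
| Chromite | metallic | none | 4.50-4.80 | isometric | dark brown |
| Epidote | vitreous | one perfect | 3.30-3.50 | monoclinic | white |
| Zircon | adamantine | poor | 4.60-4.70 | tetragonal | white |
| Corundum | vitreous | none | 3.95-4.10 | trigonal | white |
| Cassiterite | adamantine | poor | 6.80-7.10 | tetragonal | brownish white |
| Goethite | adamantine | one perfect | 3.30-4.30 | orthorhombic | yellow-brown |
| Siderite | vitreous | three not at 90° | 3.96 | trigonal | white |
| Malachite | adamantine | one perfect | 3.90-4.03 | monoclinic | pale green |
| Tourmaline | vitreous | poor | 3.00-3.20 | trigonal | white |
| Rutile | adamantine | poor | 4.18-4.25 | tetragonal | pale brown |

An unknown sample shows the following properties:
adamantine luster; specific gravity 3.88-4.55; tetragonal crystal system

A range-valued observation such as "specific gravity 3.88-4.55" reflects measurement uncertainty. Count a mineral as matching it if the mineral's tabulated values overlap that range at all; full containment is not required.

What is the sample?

Adamantine luster — only Zircon, Cassiterite, Goethite, Malachite, Rutile remain.
Specific gravity 3.88-4.55 eliminates Zircon, Cassiterite.
Tetragonal crystal system — leaves Rutile.
Only Rutile satisfies all observations.

Rutile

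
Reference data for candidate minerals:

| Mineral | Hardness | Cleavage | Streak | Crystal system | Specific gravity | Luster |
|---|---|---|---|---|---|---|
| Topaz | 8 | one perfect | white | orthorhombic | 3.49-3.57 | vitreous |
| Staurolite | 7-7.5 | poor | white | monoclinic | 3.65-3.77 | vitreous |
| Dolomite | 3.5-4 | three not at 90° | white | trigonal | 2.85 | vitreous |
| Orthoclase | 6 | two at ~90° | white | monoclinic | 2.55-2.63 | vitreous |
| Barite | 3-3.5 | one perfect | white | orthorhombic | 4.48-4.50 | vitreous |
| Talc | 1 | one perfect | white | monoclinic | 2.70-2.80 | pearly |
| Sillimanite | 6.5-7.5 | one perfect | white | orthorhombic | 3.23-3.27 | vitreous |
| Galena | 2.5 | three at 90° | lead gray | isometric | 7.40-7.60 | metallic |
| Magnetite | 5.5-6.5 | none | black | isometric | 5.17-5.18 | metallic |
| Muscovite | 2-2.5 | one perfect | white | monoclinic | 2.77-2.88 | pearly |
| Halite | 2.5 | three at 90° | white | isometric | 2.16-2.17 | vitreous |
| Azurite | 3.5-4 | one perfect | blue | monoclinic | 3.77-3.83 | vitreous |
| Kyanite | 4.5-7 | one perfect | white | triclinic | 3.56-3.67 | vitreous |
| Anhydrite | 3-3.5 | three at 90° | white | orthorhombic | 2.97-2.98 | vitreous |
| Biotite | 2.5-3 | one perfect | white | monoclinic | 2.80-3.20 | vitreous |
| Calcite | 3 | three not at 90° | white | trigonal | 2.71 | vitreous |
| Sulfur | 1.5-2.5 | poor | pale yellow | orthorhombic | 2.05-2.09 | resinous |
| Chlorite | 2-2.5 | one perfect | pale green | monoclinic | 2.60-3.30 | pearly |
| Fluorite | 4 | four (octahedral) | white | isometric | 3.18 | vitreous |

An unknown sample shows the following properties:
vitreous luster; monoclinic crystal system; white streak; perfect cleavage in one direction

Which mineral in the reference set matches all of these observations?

Biotite

Vitreous luster excludes Talc, Galena, Magnetite, Muscovite, Sulfur, Chlorite.
Monoclinic crystal system — only Staurolite, Orthoclase, Azurite, Biotite remain.
White streak excludes Azurite.
Perfect cleavage in one direction — narrows the field to Biotite.
Biotite is the sole remaining match.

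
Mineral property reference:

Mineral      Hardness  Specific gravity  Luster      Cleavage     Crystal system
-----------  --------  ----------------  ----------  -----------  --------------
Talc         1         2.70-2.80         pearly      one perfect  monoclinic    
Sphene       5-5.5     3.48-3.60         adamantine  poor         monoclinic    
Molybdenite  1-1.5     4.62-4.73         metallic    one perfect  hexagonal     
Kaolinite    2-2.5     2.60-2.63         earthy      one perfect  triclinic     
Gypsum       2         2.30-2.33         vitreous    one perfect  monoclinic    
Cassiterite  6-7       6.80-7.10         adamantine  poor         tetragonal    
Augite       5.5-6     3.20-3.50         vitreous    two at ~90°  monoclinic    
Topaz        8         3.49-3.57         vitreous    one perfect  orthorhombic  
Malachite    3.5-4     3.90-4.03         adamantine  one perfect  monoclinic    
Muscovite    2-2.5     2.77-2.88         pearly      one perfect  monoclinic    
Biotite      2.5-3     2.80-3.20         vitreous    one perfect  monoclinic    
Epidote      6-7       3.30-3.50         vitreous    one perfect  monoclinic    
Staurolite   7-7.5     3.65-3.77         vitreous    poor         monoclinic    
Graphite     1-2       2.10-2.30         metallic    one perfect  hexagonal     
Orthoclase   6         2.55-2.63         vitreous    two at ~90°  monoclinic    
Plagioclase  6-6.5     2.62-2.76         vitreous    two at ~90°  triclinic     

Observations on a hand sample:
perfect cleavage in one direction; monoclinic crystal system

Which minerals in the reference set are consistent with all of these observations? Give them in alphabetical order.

Biotite, Epidote, Gypsum, Malachite, Muscovite, Talc

Perfect cleavage in one direction is inconsistent with Sphene, Cassiterite, Augite, Staurolite, Orthoclase, Plagioclase.
Monoclinic crystal system rules out Molybdenite, Kaolinite, Topaz, Graphite.
Remaining candidates: Biotite, Epidote, Gypsum, Malachite, Muscovite, Talc.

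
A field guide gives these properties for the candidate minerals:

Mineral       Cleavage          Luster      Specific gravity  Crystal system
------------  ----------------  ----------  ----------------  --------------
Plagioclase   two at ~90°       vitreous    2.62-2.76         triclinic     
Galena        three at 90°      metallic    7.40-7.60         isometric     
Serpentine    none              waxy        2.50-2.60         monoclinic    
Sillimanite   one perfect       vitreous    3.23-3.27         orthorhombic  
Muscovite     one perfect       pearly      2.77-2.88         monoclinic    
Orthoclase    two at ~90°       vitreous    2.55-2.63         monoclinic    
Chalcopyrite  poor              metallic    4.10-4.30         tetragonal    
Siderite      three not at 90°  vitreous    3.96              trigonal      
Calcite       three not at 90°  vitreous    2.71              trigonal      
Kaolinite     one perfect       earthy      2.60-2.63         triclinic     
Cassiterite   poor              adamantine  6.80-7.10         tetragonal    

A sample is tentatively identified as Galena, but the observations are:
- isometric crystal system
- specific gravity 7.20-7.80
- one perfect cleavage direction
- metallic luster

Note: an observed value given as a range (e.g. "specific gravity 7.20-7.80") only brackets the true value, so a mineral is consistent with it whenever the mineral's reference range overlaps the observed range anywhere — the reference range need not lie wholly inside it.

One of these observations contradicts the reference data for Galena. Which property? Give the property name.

Isometric crystal system: Galena has isometric system — consistent.
Specific gravity 7.20-7.80: Galena has SG 7.40-7.60 — consistent.
One perfect cleavage direction: Galena has cleavage three at 90° — does not match.
Metallic luster: Galena has metallic luster — consistent.
Everything matches except the cleavage.

cleavage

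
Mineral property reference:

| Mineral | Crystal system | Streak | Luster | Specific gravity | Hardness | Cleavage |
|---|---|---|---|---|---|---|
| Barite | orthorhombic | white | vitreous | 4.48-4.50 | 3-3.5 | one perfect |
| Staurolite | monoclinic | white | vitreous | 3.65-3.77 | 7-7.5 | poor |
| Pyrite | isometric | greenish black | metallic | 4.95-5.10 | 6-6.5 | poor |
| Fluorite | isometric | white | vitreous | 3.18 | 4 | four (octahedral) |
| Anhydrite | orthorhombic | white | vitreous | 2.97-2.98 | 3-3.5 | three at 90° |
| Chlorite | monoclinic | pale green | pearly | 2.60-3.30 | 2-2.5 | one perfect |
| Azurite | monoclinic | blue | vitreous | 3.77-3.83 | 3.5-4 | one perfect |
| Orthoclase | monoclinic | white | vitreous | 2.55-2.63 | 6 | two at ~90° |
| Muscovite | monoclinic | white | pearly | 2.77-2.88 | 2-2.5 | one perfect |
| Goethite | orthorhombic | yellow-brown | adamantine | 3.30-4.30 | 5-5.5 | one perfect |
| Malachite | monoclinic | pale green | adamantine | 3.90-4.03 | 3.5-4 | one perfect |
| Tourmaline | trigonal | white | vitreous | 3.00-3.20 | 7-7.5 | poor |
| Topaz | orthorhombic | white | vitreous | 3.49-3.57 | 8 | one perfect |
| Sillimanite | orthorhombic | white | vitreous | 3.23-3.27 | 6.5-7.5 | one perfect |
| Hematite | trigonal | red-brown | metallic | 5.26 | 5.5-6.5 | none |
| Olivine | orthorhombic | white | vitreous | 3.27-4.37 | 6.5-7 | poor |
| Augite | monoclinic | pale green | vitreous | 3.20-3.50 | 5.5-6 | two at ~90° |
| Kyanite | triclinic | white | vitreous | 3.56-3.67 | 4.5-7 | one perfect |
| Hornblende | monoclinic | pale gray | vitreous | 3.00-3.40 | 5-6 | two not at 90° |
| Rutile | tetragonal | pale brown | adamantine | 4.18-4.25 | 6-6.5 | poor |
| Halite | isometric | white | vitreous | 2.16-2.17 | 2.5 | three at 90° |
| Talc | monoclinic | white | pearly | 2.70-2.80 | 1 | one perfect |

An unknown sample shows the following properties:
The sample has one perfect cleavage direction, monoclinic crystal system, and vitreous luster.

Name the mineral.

Azurite

One perfect cleavage direction: leaves Barite, Chlorite, Azurite, Muscovite, Goethite, Malachite, Topaz, Sillimanite, Kyanite, Talc.
Monoclinic crystal system is inconsistent with Barite, Goethite, Topaz, Sillimanite, Kyanite.
Vitreous luster: Azurite remains.
Azurite is the sole remaining match.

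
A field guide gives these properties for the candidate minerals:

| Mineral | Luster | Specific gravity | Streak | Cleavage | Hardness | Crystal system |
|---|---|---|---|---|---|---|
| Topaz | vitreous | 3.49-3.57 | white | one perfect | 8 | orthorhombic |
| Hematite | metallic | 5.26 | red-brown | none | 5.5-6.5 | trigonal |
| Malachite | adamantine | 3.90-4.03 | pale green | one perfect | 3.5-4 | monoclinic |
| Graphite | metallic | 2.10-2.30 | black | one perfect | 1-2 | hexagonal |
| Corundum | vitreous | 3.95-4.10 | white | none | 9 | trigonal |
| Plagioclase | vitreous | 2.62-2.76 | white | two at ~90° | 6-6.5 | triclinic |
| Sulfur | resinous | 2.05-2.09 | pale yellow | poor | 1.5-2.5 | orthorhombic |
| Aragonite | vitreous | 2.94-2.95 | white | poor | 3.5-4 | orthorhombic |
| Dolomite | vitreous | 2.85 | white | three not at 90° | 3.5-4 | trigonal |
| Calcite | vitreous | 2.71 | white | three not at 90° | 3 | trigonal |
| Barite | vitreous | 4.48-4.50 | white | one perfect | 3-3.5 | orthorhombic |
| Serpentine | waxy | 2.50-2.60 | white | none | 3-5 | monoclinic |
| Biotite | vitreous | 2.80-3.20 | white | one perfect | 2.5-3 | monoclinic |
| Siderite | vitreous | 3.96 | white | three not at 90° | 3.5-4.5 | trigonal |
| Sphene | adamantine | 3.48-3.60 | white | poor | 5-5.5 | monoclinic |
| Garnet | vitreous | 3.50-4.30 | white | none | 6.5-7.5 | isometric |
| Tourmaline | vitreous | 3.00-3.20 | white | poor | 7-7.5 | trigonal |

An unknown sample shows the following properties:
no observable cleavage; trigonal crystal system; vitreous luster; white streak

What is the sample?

No observable cleavage: narrows the field to Hematite, Corundum, Serpentine, Garnet.
Trigonal crystal system eliminates Serpentine, Garnet.
Vitreous luster rules out Hematite.
White streak: no further eliminations.
The only mineral consistent with every observation is Corundum.

Corundum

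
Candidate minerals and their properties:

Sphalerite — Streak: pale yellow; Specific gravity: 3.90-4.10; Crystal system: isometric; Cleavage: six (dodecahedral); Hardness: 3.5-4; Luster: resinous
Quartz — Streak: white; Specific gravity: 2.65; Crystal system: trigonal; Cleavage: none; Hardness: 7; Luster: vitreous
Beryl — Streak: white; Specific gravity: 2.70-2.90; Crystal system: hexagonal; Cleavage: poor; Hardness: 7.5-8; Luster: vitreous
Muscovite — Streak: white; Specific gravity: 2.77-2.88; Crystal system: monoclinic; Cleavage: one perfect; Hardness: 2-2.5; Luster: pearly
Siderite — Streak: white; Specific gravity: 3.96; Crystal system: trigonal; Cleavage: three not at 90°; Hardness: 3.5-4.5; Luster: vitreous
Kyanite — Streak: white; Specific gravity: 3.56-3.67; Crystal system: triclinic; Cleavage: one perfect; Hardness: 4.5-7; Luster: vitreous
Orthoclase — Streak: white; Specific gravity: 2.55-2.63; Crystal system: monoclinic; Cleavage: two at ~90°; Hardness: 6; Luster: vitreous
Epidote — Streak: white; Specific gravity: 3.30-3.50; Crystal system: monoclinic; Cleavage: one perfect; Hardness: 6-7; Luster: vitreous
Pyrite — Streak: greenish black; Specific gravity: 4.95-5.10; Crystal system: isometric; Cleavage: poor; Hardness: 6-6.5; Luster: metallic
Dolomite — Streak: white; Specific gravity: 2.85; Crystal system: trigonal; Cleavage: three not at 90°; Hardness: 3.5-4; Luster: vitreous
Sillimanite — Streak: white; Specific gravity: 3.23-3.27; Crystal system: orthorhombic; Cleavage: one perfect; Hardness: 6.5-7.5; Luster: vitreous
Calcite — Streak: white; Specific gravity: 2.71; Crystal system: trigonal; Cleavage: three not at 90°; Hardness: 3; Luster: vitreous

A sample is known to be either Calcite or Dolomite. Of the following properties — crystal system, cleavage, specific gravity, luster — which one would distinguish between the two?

specific gravity

Crystal system: both trigonal — no difference.
Cleavage: both three not at 90° — no difference.
Specific gravity: Calcite 2.71, Dolomite 2.85 — different.
Luster: both vitreous — no difference.
Only specific gravity differs between Calcite and Dolomite among the listed tests.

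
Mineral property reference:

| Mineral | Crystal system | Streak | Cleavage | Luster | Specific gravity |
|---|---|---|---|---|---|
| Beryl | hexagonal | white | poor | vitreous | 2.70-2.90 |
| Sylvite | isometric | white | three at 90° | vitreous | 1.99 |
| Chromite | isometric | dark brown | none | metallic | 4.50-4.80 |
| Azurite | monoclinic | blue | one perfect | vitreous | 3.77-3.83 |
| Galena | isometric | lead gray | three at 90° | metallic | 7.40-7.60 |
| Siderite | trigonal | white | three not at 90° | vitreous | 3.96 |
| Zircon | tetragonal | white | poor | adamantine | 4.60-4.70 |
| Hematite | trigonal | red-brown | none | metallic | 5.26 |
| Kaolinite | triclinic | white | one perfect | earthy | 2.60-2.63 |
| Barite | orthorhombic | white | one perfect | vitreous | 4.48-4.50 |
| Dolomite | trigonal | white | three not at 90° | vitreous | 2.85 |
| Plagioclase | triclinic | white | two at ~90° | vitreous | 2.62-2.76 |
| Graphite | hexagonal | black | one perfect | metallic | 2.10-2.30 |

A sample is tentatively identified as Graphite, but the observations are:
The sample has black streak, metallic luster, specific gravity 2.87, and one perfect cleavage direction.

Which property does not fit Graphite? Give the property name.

Black streak: Graphite has black streak — within range.
Metallic luster: Graphite has metallic luster — within range.
Specific gravity 2.87: Graphite has SG 2.10-2.30 — does not match.
One perfect cleavage direction: Graphite has cleavage one perfect — within range.
Only the specific gravity is inconsistent.

specific gravity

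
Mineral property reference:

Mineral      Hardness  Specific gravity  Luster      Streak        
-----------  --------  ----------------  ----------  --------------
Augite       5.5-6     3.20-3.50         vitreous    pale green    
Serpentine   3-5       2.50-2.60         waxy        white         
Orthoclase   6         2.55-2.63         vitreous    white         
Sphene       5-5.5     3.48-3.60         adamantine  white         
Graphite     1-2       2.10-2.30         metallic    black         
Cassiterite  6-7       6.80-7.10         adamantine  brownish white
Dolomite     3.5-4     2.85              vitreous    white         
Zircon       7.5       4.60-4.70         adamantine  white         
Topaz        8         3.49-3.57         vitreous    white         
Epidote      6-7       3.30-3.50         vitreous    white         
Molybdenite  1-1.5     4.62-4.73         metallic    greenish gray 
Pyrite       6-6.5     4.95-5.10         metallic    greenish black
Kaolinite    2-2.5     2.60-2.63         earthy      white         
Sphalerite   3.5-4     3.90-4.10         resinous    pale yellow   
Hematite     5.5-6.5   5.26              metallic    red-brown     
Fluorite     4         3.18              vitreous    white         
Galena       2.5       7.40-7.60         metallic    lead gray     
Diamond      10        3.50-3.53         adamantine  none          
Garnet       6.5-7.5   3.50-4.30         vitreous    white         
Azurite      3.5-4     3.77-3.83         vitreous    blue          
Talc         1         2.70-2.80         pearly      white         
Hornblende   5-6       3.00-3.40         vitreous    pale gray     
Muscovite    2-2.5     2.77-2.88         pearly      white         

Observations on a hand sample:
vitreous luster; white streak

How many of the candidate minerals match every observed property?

Vitreous luster: narrows the field to Augite, Orthoclase, Dolomite, Topaz, Epidote, Fluorite, Garnet, Azurite, Hornblende.
White streak is inconsistent with Augite, Azurite, Hornblende.
The minerals that satisfy all observations are Dolomite, Epidote, Fluorite, Garnet, Orthoclase, Topaz.
That is 6 minerals.

6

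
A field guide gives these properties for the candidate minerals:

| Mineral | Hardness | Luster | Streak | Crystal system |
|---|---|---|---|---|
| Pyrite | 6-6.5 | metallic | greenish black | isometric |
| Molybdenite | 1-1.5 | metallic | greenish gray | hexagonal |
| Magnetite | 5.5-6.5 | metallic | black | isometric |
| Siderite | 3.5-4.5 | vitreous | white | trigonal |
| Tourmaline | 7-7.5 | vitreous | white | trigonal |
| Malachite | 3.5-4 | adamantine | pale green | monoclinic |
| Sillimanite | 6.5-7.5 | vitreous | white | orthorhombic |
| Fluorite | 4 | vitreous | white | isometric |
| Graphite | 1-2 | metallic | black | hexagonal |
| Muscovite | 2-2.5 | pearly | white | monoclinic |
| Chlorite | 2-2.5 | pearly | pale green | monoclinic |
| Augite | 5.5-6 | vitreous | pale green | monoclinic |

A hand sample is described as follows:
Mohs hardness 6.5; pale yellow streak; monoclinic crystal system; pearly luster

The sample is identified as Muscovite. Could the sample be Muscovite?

No

Mohs hardness 6.5 — Muscovite has hardness 2-2.5; inconsistent.
Pale yellow streak — Muscovite has white streak; inconsistent.
Monoclinic crystal system — matches Muscovite (monoclinic system).
Pearly luster — matches Muscovite (pearly luster).
2 of the observed properties are inconsistent with Muscovite.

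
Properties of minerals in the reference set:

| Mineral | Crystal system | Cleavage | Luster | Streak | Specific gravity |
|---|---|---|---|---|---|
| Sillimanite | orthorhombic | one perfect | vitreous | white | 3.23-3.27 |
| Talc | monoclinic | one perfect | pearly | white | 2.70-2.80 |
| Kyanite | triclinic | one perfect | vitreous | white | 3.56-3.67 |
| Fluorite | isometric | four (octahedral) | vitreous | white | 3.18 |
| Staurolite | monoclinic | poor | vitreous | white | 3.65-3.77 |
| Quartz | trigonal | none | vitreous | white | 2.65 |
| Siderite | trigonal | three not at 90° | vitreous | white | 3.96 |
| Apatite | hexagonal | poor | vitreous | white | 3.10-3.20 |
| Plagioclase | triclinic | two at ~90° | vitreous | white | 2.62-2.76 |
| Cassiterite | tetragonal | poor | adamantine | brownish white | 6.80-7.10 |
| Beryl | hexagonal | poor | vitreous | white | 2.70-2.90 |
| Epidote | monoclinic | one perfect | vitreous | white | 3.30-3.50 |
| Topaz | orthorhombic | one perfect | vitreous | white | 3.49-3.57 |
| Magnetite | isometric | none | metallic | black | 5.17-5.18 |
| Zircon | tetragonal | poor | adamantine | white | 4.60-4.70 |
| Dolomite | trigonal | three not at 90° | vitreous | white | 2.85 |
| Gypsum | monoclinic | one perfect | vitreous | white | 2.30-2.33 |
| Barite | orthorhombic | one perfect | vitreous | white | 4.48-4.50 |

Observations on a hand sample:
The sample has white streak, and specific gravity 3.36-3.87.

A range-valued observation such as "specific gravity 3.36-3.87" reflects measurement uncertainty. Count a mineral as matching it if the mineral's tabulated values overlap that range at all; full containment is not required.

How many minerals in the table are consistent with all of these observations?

White streak rules out Cassiterite, Magnetite.
Specific gravity 3.36-3.87 — narrows the field to Kyanite, Staurolite, Epidote, Topaz.
The minerals that satisfy all observations are Epidote, Kyanite, Staurolite, Topaz.
That is 4 minerals.

4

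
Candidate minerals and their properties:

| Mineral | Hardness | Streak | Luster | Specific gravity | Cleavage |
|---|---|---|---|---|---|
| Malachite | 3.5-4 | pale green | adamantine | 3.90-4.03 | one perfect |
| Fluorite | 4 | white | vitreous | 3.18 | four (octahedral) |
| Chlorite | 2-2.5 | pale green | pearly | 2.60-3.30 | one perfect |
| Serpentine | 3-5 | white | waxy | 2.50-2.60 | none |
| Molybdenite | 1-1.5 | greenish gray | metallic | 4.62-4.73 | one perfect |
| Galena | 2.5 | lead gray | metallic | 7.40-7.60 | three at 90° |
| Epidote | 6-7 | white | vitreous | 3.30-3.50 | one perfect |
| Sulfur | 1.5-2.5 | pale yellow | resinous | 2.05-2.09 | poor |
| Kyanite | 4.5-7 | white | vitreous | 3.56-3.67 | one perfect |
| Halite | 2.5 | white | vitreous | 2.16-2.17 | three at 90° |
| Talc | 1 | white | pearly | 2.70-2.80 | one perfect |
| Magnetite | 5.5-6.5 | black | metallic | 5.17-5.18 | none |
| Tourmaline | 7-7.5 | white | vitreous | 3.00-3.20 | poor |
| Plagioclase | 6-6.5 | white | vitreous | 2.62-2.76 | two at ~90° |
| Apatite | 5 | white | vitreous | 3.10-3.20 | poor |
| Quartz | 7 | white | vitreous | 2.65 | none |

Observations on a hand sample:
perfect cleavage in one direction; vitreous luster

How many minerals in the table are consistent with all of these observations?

Perfect cleavage in one direction: only Malachite, Chlorite, Molybdenite, Epidote, Kyanite, Talc remain.
Vitreous luster: only Epidote, Kyanite remain.
Remaining candidates: Epidote, Kyanite.
That is 2 minerals.

2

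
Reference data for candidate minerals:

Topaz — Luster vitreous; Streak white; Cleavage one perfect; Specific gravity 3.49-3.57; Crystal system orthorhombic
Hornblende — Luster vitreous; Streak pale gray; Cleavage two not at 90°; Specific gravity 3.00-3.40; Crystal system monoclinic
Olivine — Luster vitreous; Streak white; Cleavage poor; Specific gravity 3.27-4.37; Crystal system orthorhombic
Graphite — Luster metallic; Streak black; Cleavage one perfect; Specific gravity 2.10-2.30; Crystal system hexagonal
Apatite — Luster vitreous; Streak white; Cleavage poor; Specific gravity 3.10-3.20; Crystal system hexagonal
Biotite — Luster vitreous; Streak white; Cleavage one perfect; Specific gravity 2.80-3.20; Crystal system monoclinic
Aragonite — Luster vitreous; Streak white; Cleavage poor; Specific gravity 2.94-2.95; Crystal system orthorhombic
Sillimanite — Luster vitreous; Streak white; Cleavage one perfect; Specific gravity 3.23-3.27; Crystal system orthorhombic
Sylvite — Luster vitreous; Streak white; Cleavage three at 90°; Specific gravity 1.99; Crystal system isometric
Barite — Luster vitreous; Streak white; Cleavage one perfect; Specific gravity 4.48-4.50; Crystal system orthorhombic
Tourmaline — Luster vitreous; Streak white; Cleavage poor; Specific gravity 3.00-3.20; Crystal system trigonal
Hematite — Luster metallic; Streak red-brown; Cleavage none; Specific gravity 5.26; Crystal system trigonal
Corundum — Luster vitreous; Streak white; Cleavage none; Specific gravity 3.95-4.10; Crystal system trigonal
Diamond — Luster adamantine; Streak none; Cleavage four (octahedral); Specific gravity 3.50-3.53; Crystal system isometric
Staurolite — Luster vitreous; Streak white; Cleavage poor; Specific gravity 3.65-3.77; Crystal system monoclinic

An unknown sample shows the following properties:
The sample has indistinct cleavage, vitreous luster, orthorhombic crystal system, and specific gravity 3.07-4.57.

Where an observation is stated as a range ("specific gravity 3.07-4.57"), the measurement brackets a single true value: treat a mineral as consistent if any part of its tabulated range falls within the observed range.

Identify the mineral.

Indistinct cleavage: only Olivine, Apatite, Aragonite, Tourmaline, Staurolite remain.
Vitreous luster: no further eliminations.
Orthorhombic crystal system: narrows the field to Olivine, Aragonite.
Specific gravity 3.07-4.57 eliminates Aragonite.
Only Olivine satisfies all observations.

Olivine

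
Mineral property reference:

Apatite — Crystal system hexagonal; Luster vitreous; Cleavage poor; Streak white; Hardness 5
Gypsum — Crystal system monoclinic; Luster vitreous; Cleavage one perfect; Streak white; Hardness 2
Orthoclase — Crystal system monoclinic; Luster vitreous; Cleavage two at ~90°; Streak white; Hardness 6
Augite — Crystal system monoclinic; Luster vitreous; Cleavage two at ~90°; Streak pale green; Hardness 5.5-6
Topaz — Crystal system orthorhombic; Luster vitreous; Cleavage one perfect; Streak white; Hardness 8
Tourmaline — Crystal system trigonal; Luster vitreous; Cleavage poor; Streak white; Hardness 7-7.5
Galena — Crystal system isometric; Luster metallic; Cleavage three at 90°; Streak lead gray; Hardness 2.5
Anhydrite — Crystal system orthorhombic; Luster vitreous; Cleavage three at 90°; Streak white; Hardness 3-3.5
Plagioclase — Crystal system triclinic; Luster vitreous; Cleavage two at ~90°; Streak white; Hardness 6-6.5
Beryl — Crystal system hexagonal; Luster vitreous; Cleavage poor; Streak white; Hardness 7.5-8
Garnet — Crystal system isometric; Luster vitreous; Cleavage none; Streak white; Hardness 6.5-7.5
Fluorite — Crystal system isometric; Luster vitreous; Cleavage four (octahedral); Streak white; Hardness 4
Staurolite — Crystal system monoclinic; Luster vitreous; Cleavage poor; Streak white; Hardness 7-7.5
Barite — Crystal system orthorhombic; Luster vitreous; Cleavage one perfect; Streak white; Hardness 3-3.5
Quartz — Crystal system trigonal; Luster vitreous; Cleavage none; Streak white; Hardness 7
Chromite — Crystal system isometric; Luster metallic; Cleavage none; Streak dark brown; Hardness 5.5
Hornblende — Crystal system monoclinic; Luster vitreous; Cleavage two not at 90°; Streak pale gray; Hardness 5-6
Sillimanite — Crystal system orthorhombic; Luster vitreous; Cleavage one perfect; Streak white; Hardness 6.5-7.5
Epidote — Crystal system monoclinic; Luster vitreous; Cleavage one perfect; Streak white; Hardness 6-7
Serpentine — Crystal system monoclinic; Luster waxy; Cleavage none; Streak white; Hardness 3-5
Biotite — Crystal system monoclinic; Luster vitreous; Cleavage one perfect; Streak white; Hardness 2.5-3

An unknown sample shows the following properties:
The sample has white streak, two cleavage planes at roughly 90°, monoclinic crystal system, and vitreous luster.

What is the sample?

White streak excludes Augite, Galena, Chromite, Hornblende.
Two cleavage planes at roughly 90°: leaves Orthoclase, Plagioclase.
Monoclinic crystal system excludes Plagioclase.
Vitreous luster: every remaining candidate is consistent.
Only Orthoclase satisfies all observations.

Orthoclase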